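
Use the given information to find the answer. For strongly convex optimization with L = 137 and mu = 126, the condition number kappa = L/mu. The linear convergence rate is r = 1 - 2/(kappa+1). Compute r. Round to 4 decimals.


Step 1: Compute the condition number.
kappa = L/mu = 137/126 = 1.0873
Step 2: Compute the convergence rate.
r = 1 - 2/(kappa + 1) = 1 - 2*mu/(L + mu) = (L - mu)/(L + mu) = 11/263 = 0.0418


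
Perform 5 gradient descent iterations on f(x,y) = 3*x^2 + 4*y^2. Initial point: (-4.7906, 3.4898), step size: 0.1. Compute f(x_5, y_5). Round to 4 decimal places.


Gradient descent on f(x,y) = 3*x^2 + 4*y^2.
Starting point: (-4.7906, 3.4898), alpha = 0.1
Step 1: grad_x = 2*3*-4.7906 = -28.7436, grad_y = 2*4*3.4898 = 27.9184
  x_1 = -4.7906 - 0.1*-28.7436 = -1.9162
  y_1 = 3.4898 - 0.1*27.9184 = 0.698
Step 2: grad_x = 2*3*-1.9162 = -11.4974, grad_y = 2*4*0.698 = 5.5837
  x_2 = -1.9162 - 0.1*-11.4974 = -0.7665
  y_2 = 0.698 - 0.1*5.5837 = 0.1396
Step 3: grad_x = 2*3*-0.7665 = -4.599, grad_y = 2*4*0.1396 = 1.1167
  x_3 = -0.7665 - 0.1*-4.599 = -0.3066
  y_3 = 0.1396 - 0.1*1.1167 = 0.0279
Step 4: grad_x = 2*3*-0.3066 = -1.8396, grad_y = 2*4*0.0279 = 0.2233
  x_4 = -0.3066 - 0.1*-1.8396 = -0.1226
  y_4 = 0.0279 - 0.1*0.2233 = 0.0056
Step 5: grad_x = 2*3*-0.1226 = -0.7358, grad_y = 2*4*0.0056 = 0.0447
  x_5 = -0.1226 - 0.1*-0.7358 = -0.0491
  y_5 = 0.0056 - 0.1*0.0447 = 0.0011
f(-0.0491, 0.0011) = 3*(-0.0491)^2 + 4*0.0011^2 = 0.0072


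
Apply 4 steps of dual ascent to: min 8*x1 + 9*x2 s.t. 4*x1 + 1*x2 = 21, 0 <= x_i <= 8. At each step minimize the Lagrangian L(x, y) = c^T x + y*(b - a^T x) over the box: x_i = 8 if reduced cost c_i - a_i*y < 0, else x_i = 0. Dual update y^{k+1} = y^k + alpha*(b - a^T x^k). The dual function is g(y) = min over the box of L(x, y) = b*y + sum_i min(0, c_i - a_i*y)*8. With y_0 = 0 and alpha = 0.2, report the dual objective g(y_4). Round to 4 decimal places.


Dual ascent for LP: min 8*x1 + 9*x2, 4*x1 + 1*x2 = 21, 0 <= x_i <= 8
Step 1: y^k = 0.0, reduced costs: (8.0, 9.0)
  x^k = (0.0, 0.0), subgradient = b - a^T x = 21.0
  y^{k+1} = 0.0 + 0.2*21.0 = 4.2
Step 2: y^k = 4.2, reduced costs: (-8.8, 4.8)
  x^k = (8.0, 0.0), subgradient = b - a^T x = -11.0
  y^{k+1} = 4.2 + 0.2*-11.0 = 2.0
Step 3: y^k = 2.0, reduced costs: (0.0, 7.0)
  x^k = (0.0, 0.0), subgradient = b - a^T x = 21.0
  y^{k+1} = 2.0 + 0.2*21.0 = 6.2
Step 4: y^k = 6.2, reduced costs: (-16.8, 2.8)
  x^k = (8.0, 0.0), subgradient = b - a^T x = -11.0
  y^{k+1} = 6.2 + 0.2*-11.0 = 4.0
Dual objective at y_4 = 4.0: reduced costs (-8.0, 5.0), box minimizer x = (8.0, 0.0)
g(y_4) = b*y + (c1 - a1*y)*x1 + (c2 - a2*y)*x2 = 21*4.0 + (-8.0)*8.0 + 5.0*0.0 = 84.0 - 64.0 + 0.0 = 20.0


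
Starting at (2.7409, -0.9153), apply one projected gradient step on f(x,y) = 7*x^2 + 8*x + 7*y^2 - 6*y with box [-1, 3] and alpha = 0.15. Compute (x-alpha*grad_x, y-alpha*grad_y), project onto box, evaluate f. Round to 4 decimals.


Step 1: Compute gradient at (2.7409, -0.9153).
grad_x = 2*7*2.7409 + 8 = 46.3726
grad_y = 2*7*-0.9153 - 6 = -18.8142
Step 2: Gradient step.
x_raw = 2.7409 - 0.15*46.3726 = -4.215
y_raw = -0.9153 - 0.15*-18.8142 = 1.9068
Step 3: Project onto [-1, 3].
x_proj = clip(-4.215) = -1.0
y_proj = clip(1.9068) = 1.9068
Step 4: Evaluate f.
f(-1.0, 1.9068) = 13.011


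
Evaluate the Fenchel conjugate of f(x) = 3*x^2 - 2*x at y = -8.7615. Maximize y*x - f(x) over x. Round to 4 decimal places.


f*(y) = sup_x {y*x - a*x^2 - b*x} = sup_x {(y-b)*x - a*x^2}
FOC: (y - b) - 2a*x = 0 => x* = (y - b)/(2a)
x* = (-8.7615 + 2)/(2*3) = -1.1269
f*(-8.7615) = (y-b)^2/(4a) = (-8.7615 + 2)^2/(4*3)
= 45.7179/12 = 3.8098


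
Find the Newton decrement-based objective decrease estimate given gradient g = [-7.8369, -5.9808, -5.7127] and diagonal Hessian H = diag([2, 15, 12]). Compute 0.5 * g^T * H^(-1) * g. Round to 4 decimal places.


Step 1: H is diagonal, so H^(-1) * g = [-3.9185, -0.3987, -0.4761].
Step 2: g^T H^(-1) g = sum_i g_i^2 / H_ii
  = (-7.8369)^2/2 + (-5.9808)^2/15 + (-5.7127)^2/12
  = 30.7085 + 2.3847 + 2.7196 = 35.8127
Step 3: Objective decrease = 0.5 * g^T H^(-1) g = 17.9064


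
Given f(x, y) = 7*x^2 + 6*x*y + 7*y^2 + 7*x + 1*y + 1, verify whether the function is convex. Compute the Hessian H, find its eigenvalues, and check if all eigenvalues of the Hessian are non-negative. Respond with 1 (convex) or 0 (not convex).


The Hessian of f(x,y) = 7*x^2 + 6*x*y + 7*y^2 + 7*x + 1*y + 1 is:
H = [[14, 6], [6, 14]]
Trace = 14 + 14 = 28
Determinant = 14*14 - (6)^2 = 160
Discriminant = (28)^2 - 4*160 = 144.0
Eigenvalues: lambda_1 = 8.0, lambda_2 = 20.0
The function is convex.

1


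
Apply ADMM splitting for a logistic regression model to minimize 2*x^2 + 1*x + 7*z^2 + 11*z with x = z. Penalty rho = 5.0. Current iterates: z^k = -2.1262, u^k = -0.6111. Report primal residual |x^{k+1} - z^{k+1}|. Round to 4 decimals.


ADMM iteration with rho = 5.0, z^k = -2.1262, u^k = -0.6111
Step 1: x-update.
Minimize 2*x^2 + 1*x + (5.0/2)*(x + 2.1262 - 0.6111)^2
FOC: (2*2 + 5.0)*x = -1 + 5.0*(-2.1262 + 0.6111)
x^{k+1} = -0.9528
Step 2: z-update.
Minimize 7*z^2 + 11*z + (5.0/2)*(-0.9528 - z - 0.6111)^2
FOC: (2*7 + 5.0)*z = -11 + 5.0*(-0.9528 - 0.6111)
z^{k+1} = -0.9905
Step 3: u-update.
u^{k+1} = -0.6111 - 0.9528 + 0.9905 = -0.5734
Step 4: Primal residual = |-0.9528 + 0.9905| = 0.0377


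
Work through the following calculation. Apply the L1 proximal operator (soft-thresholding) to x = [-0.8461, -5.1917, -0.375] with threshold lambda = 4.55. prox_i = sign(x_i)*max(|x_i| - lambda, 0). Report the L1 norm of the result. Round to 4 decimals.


Soft-thresholding with lambda = 4.55:
prox(-0.8461) = sign(-0.8461)*max(|-0.8461| - 4.55, 0) = 0.0
prox(-5.1917) = sign(-5.1917)*max(|-5.1917| - 4.55, 0) = -0.6417
prox(-0.375) = sign(-0.375)*max(|-0.375| - 4.55, 0) = 0.0
prox(x) = [0.0, -0.6417, 0.0]
||prox(x)||_1 = 0.0 + 0.6417 + 0.0 = 0.6417


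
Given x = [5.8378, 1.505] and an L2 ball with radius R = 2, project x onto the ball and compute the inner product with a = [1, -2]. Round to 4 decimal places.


Step 1: Compute ||x|| (intermediates to 6 decimals).
||x|| = sqrt(5.8378^2 + 1.505^2) = 6.028676
Step 2: Project.
Since ||x|| > R, scale = R/||x|| = 2/6.028676 = 0.331748, proj(x) = scale * x
proj(x) = [1.936678, 0.499281]
Step 3: Dot product.
a^T * proj(x) = 1*1.936678 - 2*0.499281 = 0.9381


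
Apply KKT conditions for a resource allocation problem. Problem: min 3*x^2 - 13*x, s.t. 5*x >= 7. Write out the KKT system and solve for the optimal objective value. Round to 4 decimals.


Step 1: Try lambda = 0 (constraint inactive).
Stationarity: 2*3*x - 13 = 0
x* = 13/(2*3) = 13/6 = 2.1667 (rounded; the exact value 13/6 is used below)
Check constraint: 5*2.1667 = 10.8335 >= 7 -- satisfied.
Step 2: Compute optimal value.
f(x*) = 3*(13/6)^2 - 13*(13/6) = -14.0833


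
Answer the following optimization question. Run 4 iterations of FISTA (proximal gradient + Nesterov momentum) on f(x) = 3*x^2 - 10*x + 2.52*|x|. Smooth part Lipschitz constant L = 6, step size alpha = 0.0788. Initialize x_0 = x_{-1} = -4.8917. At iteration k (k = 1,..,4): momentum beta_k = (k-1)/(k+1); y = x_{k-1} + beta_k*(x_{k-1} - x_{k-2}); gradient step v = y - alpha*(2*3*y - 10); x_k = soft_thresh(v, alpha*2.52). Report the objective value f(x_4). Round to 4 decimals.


FISTA on f(x) = 3*x^2 - 10*x + 2.52*|x|
L = 6, alpha = 0.0788
Iteration 1: beta = 0.0, y = -4.8917 + 0.0*(-4.8917 + 4.8917) = -4.8917
  grad(y) = -39.3502, v = y - alpha*grad = -1.7909
  prox(v) = soft_thresh(-1.7909, 0.1986) = -1.5923
Iteration 2: beta = 0.3333, y = -1.5923 + 0.3333*(-1.5923 + 4.8917) = -0.4925
  grad(y) = -12.9552, v = y - alpha*grad = 0.5283
  prox(v) = soft_thresh(0.5283, 0.1986) = 0.3298
Iteration 3: beta = 0.5, y = 0.3298 + 0.5*(0.3298 + 1.5923) = 1.2908
  grad(y) = -2.2552, v = y - alpha*grad = 1.4685
  prox(v) = soft_thresh(1.4685, 0.1986) = 1.2699
Iteration 4: beta = 0.6, y = 1.2699 + 0.6*(1.2699 - 0.3298) = 1.834
  grad(y) = 1.0042, v = y - alpha*grad = 1.7549
  prox(v) = soft_thresh(1.7549, 0.1986) = 1.5563
f(x_4) = 3*1.5563^2 - 10*1.5563 + 2.52*|1.5563| = -4.3749


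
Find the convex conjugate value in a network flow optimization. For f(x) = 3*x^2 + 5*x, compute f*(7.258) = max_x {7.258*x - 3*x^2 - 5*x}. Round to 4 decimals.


f*(y) = sup_x {y*x - a*x^2 - b*x} = sup_x {(y-b)*x - a*x^2}
FOC: (y - b) - 2a*x = 0 => x* = (y - b)/(2a)
x* = (7.258 - 5)/(2*3) = 0.3763
f*(7.258) = (y-b)^2/(4a) = (7.258 - 5)^2/(4*3)
= 5.0986/12 = 0.4249


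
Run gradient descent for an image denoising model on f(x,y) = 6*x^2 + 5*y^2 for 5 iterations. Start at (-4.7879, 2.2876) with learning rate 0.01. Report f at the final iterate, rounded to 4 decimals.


Gradient descent on f(x,y) = 6*x^2 + 5*y^2.
Starting point: (-4.7879, 2.2876), alpha = 0.01
Step 1: grad_x = 2*6*-4.7879 = -57.4548, grad_y = 2*5*2.2876 = 22.876
  x_1 = -4.7879 - 0.01*-57.4548 = -4.2134
  y_1 = 2.2876 - 0.01*22.876 = 2.0588
Step 2: grad_x = 2*6*-4.2134 = -50.5602, grad_y = 2*5*2.0588 = 20.5884
  x_2 = -4.2134 - 0.01*-50.5602 = -3.7077
  y_2 = 2.0588 - 0.01*20.5884 = 1.853
Step 3: grad_x = 2*6*-3.7077 = -44.493, grad_y = 2*5*1.853 = 18.5296
  x_3 = -3.7077 - 0.01*-44.493 = -3.2628
  y_3 = 1.853 - 0.01*18.5296 = 1.6677
Step 4: grad_x = 2*6*-3.2628 = -39.1538, grad_y = 2*5*1.6677 = 16.6766
  x_4 = -3.2628 - 0.01*-39.1538 = -2.8713
  y_4 = 1.6677 - 0.01*16.6766 = 1.5009
Step 5: grad_x = 2*6*-2.8713 = -34.4554, grad_y = 2*5*1.5009 = 15.0089
  x_5 = -2.8713 - 0.01*-34.4554 = -2.5267
  y_5 = 1.5009 - 0.01*15.0089 = 1.3508
f(-2.5267, 1.3508) = 6*(-2.5267)^2 + 5*1.3508^2 = 47.4295


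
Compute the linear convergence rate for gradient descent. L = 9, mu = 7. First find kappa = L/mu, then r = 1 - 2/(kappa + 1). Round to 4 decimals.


Step 1: Compute the condition number.
kappa = L/mu = 9/7 = 1.2857
Step 2: Compute the convergence rate.
r = 1 - 2/(kappa + 1) = 1 - 2*mu/(L + mu) = (L - mu)/(L + mu) = 2/16 = 0.125


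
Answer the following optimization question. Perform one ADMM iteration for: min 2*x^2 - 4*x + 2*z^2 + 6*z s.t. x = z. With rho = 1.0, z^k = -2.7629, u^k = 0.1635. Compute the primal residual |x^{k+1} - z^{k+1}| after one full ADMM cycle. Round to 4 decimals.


ADMM iteration with rho = 1.0, z^k = -2.7629, u^k = 0.1635
Step 1: x-update.
Minimize 2*x^2 - 4*x + (1.0/2)*(x + 2.7629 + 0.1635)^2
FOC: (2*2 + 1.0)*x = 4 + 1.0*(-2.7629 - 0.1635)
x^{k+1} = 0.2147
Step 2: z-update.
Minimize 2*z^2 + 6*z + (1.0/2)*(0.2147 - z + 0.1635)^2
FOC: (2*2 + 1.0)*z = -6 + 1.0*(0.2147 + 0.1635)
z^{k+1} = -1.1244
Step 3: u-update.
u^{k+1} = 0.1635 + 0.2147 + 1.1244 = 1.5026
Step 4: Primal residual = |0.2147 + 1.1244| = 1.3391


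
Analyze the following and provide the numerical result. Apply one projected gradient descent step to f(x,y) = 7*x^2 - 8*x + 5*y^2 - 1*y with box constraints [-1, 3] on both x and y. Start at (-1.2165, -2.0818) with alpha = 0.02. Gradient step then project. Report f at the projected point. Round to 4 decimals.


Step 1: Compute gradient at (-1.2165, -2.0818).
grad_x = 2*7*-1.2165 - 8 = -25.031
grad_y = 2*5*-2.0818 - 1 = -21.818
Step 2: Gradient step.
x_raw = -1.2165 - 0.02*-25.031 = -0.7159
y_raw = -2.0818 - 0.02*-21.818 = -1.6454
Step 3: Project onto [-1, 3].
x_proj = clip(-0.7159) = -0.7159
y_proj = clip(-1.6454) = -1.0
Step 4: Evaluate f.
f(-0.7159, -1.0) = 15.3144


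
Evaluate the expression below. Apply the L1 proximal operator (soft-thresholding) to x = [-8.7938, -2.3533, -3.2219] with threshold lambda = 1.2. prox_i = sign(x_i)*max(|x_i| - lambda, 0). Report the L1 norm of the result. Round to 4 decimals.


Soft-thresholding with lambda = 1.2:
prox(-8.7938) = sign(-8.7938)*max(|-8.7938| - 1.2, 0) = -7.5938
prox(-2.3533) = sign(-2.3533)*max(|-2.3533| - 1.2, 0) = -1.1533
prox(-3.2219) = sign(-3.2219)*max(|-3.2219| - 1.2, 0) = -2.0219
prox(x) = [-7.5938, -1.1533, -2.0219]
||prox(x)||_1 = 7.5938 + 1.1533 + 2.0219 = 10.769


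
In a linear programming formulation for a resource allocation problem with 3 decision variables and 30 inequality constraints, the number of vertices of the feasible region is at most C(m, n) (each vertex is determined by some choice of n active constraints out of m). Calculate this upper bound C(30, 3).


Each vertex corresponds to some choice of n active constraints out of m, so the number of vertices is at most C(m, n) = m! / (n!(m-n)!).
m = 30, n = 3
Numerator: 30 * 29 * 28
Denominator: 3! = 6
C(30, 3) = 4060


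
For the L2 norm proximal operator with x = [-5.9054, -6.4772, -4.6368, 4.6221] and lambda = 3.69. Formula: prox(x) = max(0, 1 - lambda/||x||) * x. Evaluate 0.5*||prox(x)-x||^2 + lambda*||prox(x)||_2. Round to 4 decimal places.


Step 1: Compute ||x||.
||x|| = 10.9404
Step 2: Compute scaling factor.
scale = max(0, 1 - 3.69/10.9404) = 0.6627
Step 3: prox(x) = [-3.9136, -4.2926, -3.0729, 3.0631]
||prox(x)|| = 7.2504
Step 4: Proximal objective.
0.5*||prox-x||^2 = 6.8081
lambda*||prox|| = 26.754
Total = 33.5619


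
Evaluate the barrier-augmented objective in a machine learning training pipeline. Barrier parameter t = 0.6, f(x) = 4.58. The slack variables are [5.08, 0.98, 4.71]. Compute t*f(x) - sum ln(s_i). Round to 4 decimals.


Step 1: Compute log-barrier.
ln values: [1.6253, -0.0202, 1.5497]
phi = -(1.6253 - 0.0202 + 1.5497) = -3.1548
Step 2: Compute augmented objective.
t*f(x) = 0.6*4.58 = 2.748
Total = 2.748 - 3.1548 = -0.4068


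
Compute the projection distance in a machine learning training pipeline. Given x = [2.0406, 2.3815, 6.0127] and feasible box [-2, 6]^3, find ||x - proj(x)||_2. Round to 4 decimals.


Project each component onto [-2, 6].
clip(2.0406) = 2.0406, clip(2.3815) = 2.3815, clip(6.0127) = 6.0
Projection = [2.0406, 2.3815, 6.0]
Squared diffs: [0.0, 0.0, 0.0002]
Distance = sqrt(0.0002) = 0.0127


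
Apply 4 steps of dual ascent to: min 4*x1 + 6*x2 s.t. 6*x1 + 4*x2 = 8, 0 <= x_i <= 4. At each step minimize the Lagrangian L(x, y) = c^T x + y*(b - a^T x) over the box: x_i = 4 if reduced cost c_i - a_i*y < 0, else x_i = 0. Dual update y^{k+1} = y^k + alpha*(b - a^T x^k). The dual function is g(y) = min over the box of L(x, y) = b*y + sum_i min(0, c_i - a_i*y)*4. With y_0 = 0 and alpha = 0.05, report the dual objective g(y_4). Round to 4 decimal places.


Dual ascent for LP: min 4*x1 + 6*x2, 6*x1 + 4*x2 = 8, 0 <= x_i <= 4
Step 1: y^k = 0.0, reduced costs: (4.0, 6.0)
  x^k = (0.0, 0.0), subgradient = b - a^T x = 8.0
  y^{k+1} = 0.0 + 0.05*8.0 = 0.4
Step 2: y^k = 0.4, reduced costs: (1.6, 4.4)
  x^k = (0.0, 0.0), subgradient = b - a^T x = 8.0
  y^{k+1} = 0.4 + 0.05*8.0 = 0.8
Step 3: y^k = 0.8, reduced costs: (-0.8, 2.8)
  x^k = (4.0, 0.0), subgradient = b - a^T x = -16.0
  y^{k+1} = 0.8 + 0.05*-16.0 = 0.0
Step 4: y^k = 0.0, reduced costs: (4.0, 6.0)
  x^k = (0.0, 0.0), subgradient = b - a^T x = 8.0
  y^{k+1} = 0.0 + 0.05*8.0 = 0.4
Dual objective at y_4 = 0.4: reduced costs (1.6, 4.4), box minimizer x = (0.0, 0.0)
g(y_4) = b*y + (c1 - a1*y)*x1 + (c2 - a2*y)*x2 = 8*0.4 + 1.6*0.0 + 4.4*0.0 = 3.2 + 0.0 + 0.0 = 3.2


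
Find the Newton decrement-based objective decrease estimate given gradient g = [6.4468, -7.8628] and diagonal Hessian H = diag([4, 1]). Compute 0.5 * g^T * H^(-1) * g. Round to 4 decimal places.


Step 1: H is diagonal, so H^(-1) * g = [1.6117, -7.8628].
Step 2: g^T H^(-1) g = sum_i g_i^2 / H_ii
  = (6.4468)^2/4 + (-7.8628)^2/1
  = 10.3903 + 61.8236 = 72.2139
Step 3: Objective decrease = 0.5 * g^T H^(-1) g = 36.107


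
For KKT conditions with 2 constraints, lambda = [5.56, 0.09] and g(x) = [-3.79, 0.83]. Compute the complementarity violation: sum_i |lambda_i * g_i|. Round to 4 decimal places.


KKT complementary slackness check:
lambda_1 * g_1 = 5.56 * -3.79 = -21.0724
lambda_2 * g_2 = 0.09 * 0.83 = 0.0747
Total violation = 21.0724 + 0.0747 = 21.1471


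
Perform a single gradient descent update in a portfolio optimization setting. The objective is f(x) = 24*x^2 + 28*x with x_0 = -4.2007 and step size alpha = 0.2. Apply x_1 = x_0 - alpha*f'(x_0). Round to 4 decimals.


We compute the gradient at x_0 and apply the update.
f'(x) = 48*x + 28
f'(-4.2007) = 48*-4.2007 + 28 = -173.6336
x_1 = -4.2007 - 0.2*-173.6336 = 30.526


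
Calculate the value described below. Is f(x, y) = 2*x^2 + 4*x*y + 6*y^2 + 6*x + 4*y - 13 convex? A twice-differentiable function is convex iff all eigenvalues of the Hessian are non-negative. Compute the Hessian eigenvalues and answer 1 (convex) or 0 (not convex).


The Hessian of f(x,y) = 2*x^2 + 4*x*y + 6*y^2 + 6*x + 4*y - 13 is:
H = [[4, 4], [4, 12]]
Trace = 4 + 12 = 16
Determinant = 4*12 - (4)^2 = 32
Discriminant = (16)^2 - 4*32 = 128.0
Eigenvalues: lambda_1 = 2.3431, lambda_2 = 13.6569
The function is convex.

1


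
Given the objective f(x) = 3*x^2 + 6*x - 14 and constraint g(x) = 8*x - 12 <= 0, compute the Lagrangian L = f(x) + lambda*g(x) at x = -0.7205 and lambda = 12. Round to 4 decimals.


Step 1: Evaluate f(x).
f(-0.7205) = 3*(-0.7205)^2 + 6*(-0.7205) - 14 = -16.7656
Step 2: Evaluate g(x).
g(-0.7205) = 8*-0.7205 - 12 = -17.764
Step 3: Compute Lagrangian.
L = -16.7656 + 12*-17.764 = -229.9336


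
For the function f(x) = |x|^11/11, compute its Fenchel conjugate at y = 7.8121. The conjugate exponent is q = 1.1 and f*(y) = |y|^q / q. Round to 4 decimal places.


The conjugate exponent q satisfies 1/p + 1/q = 1.
p = 11, so q = 11/(11 - 1) = 1.1
|y|^q = 7.8121^1.1 = 9.595
f*(7.8121) = 9.595 / 1.1 = 8.7227


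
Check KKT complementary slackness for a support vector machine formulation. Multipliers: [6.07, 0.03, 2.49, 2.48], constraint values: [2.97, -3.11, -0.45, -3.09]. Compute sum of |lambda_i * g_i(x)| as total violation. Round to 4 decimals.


KKT complementary slackness check:
lambda_1 * g_1 = 6.07 * 2.97 = 18.0279
lambda_2 * g_2 = 0.03 * -3.11 = -0.0933
lambda_3 * g_3 = 2.49 * -0.45 = -1.1205
lambda_4 * g_4 = 2.48 * -3.09 = -7.6632
Total violation = 18.0279 + 0.0933 + 1.1205 + 7.6632 = 26.9049


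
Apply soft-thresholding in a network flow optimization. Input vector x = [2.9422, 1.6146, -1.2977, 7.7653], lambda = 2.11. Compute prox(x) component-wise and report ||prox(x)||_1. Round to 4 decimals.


Soft-thresholding with lambda = 2.11:
prox(2.9422) = sign(2.9422)*max(|2.9422| - 2.11, 0) = 0.8322
prox(1.6146) = sign(1.6146)*max(|1.6146| - 2.11, 0) = 0.0
prox(-1.2977) = sign(-1.2977)*max(|-1.2977| - 2.11, 0) = 0.0
prox(7.7653) = sign(7.7653)*max(|7.7653| - 2.11, 0) = 5.6553
prox(x) = [0.8322, 0.0, 0.0, 5.6553]
||prox(x)||_1 = 0.8322 + 0.0 + 0.0 + 5.6553 = 6.4875


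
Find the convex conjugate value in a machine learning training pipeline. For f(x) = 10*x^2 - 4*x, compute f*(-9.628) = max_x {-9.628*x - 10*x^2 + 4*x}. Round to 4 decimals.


f*(y) = sup_x {y*x - a*x^2 - b*x} = sup_x {(y-b)*x - a*x^2}
FOC: (y - b) - 2a*x = 0 => x* = (y - b)/(2a)
x* = (-9.628 + 4)/(2*10) = -0.2814
f*(-9.628) = (y-b)^2/(4a) = (-9.628 + 4)^2/(4*10)
= 31.6744/40 = 0.7919


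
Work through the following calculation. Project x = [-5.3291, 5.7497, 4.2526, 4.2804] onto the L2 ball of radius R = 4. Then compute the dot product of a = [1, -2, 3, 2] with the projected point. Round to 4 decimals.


Step 1: Compute ||x|| (intermediates to 6 decimals).
||x|| = sqrt((-5.3291)^2 + 5.7497^2 + 4.2526^2 + 4.2804^2) = 9.892663
Step 2: Project.
Since ||x|| > R, scale = R/||x|| = 4/9.892663 = 0.40434, proj(x) = scale * x
proj(x) = [-2.154768, 2.324834, 1.719496, 1.730737]
Step 3: Dot product.
a^T * proj(x) = 1*(-2.154768) - 2*2.324834 + 3*1.719496 + 2*1.730737 = 1.8155


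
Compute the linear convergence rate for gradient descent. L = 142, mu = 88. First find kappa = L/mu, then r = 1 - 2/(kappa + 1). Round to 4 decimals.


Step 1: Compute the condition number.
kappa = L/mu = 142/88 = 1.6136
Step 2: Compute the convergence rate.
r = 1 - 2/(kappa + 1) = 1 - 2*mu/(L + mu) = (L - mu)/(L + mu) = 54/230 = 0.2348


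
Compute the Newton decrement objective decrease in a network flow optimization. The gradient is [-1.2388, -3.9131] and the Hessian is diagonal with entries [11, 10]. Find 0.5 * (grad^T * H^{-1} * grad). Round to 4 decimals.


Step 1: H is diagonal, so H^(-1) * g = [-0.1126, -0.3913].
Step 2: g^T H^(-1) g = sum_i g_i^2 / H_ii
  = (-1.2388)^2/11 + (-3.9131)^2/10
  = 0.1395 + 1.5312 = 1.6707
Step 3: Objective decrease = 0.5 * g^T H^(-1) g = 0.8354


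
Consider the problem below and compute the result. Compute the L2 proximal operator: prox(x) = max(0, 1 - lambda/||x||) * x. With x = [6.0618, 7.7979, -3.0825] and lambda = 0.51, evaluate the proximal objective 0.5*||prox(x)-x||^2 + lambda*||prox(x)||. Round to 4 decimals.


Step 1: Compute ||x||.
||x|| = 10.3467
Step 2: Compute scaling factor.
scale = max(0, 1 - 0.51/10.3467) = 0.9507
Step 3: prox(x) = [5.763, 7.4135, -2.9306]
||prox(x)|| = 9.8367
Step 4: Proximal objective.
0.5*||prox-x||^2 = 0.1301
lambda*||prox|| = 5.0167
Total = 5.1468


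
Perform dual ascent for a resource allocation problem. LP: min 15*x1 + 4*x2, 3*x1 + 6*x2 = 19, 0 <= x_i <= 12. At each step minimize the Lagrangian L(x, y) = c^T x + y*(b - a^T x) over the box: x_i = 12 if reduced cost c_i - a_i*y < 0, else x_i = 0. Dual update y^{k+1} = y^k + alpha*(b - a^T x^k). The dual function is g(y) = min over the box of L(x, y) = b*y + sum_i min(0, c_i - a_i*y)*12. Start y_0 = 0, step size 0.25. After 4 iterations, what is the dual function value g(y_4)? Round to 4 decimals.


Dual ascent for LP: min 15*x1 + 4*x2, 3*x1 + 6*x2 = 19, 0 <= x_i <= 12
Step 1: y^k = 0.0, reduced costs: (15.0, 4.0)
  x^k = (0.0, 0.0), subgradient = b - a^T x = 19.0
  y^{k+1} = 0.0 + 0.25*19.0 = 4.75
Step 2: y^k = 4.75, reduced costs: (0.75, -24.5)
  x^k = (0.0, 12.0), subgradient = b - a^T x = -53.0
  y^{k+1} = 4.75 + 0.25*-53.0 = -8.5
Step 3: y^k = -8.5, reduced costs: (40.5, 55.0)
  x^k = (0.0, 0.0), subgradient = b - a^T x = 19.0
  y^{k+1} = -8.5 + 0.25*19.0 = -3.75
Step 4: y^k = -3.75, reduced costs: (26.25, 26.5)
  x^k = (0.0, 0.0), subgradient = b - a^T x = 19.0
  y^{k+1} = -3.75 + 0.25*19.0 = 1.0
Dual objective at y_4 = 1.0: reduced costs (12.0, -2.0), box minimizer x = (0.0, 12.0)
g(y_4) = b*y + (c1 - a1*y)*x1 + (c2 - a2*y)*x2 = 19*1.0 + 12.0*0.0 + (-2.0)*12.0 = 19.0 + 0.0 - 24.0 = -5.0


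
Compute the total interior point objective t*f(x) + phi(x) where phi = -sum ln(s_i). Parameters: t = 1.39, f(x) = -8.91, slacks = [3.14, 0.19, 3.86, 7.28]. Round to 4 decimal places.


Step 1: Compute log-barrier.
ln values: [1.1442, -1.6607, 1.3507, 1.9851]
phi = -(1.1442 - 1.6607 + 1.3507 + 1.9851) = -2.8193
Step 2: Compute augmented objective.
t*f(x) = 1.39*-8.91 = -12.3849
Total = -12.3849 - 2.8193 = -15.2042


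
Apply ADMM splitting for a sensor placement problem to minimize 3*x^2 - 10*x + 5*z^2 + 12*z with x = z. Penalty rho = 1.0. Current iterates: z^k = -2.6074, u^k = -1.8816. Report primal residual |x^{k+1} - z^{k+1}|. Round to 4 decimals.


ADMM iteration with rho = 1.0, z^k = -2.6074, u^k = -1.8816
Step 1: x-update.
Minimize 3*x^2 - 10*x + (1.0/2)*(x + 2.6074 - 1.8816)^2
FOC: (2*3 + 1.0)*x = 10 + 1.0*(-2.6074 + 1.8816)
x^{k+1} = 1.3249
Step 2: z-update.
Minimize 5*z^2 + 12*z + (1.0/2)*(1.3249 - z - 1.8816)^2
FOC: (2*5 + 1.0)*z = -12 + 1.0*(1.3249 - 1.8816)
z^{k+1} = -1.1415
Step 3: u-update.
u^{k+1} = -1.8816 + 1.3249 + 1.1415 = 0.5848
Step 4: Primal residual = |1.3249 + 1.1415| = 2.4664


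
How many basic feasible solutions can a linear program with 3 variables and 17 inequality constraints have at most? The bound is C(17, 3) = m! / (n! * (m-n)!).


Each vertex corresponds to some choice of n active constraints out of m, so the number of vertices is at most C(m, n) = m! / (n!(m-n)!).
m = 17, n = 3
Numerator: 17 * 16 * 15
Denominator: 3! = 6
C(17, 3) = 680


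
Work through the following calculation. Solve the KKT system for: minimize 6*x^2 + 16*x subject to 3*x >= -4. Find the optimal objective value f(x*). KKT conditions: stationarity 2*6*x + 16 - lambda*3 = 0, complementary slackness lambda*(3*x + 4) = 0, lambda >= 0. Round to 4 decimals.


Step 1: Try lambda = 0 (constraint inactive).
Stationarity: 2*6*x + 16 = 0
x* = -16/(2*6) = -4/3 = -1.3333 (rounded; the exact value -4/3 is used below)
Check constraint: 3*-1.3333 = -3.9999 >= -4 -- satisfied.
Step 2: Compute optimal value.
f(x*) = 6*(-4/3)^2 + 16*(-4/3) = -10.6667


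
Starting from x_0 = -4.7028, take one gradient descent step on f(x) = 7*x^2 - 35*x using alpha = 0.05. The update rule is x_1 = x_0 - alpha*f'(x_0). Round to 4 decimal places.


We compute the gradient at x_0 and apply the update.
f'(x) = 14*x - 35
f'(-4.7028) = 14*-4.7028 - 35 = -100.8392
x_1 = -4.7028 - 0.05*-100.8392 = 0.3392


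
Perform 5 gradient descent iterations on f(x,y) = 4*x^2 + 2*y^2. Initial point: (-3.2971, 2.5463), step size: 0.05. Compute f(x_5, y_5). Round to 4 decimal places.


Gradient descent on f(x,y) = 4*x^2 + 2*y^2.
Starting point: (-3.2971, 2.5463), alpha = 0.05
Step 1: grad_x = 2*4*-3.2971 = -26.3768, grad_y = 2*2*2.5463 = 10.1852
  x_1 = -3.2971 - 0.05*-26.3768 = -1.9783
  y_1 = 2.5463 - 0.05*10.1852 = 2.037
Step 2: grad_x = 2*4*-1.9783 = -15.8261, grad_y = 2*2*2.037 = 8.1482
  x_2 = -1.9783 - 0.05*-15.8261 = -1.187
  y_2 = 2.037 - 0.05*8.1482 = 1.6296
Step 3: grad_x = 2*4*-1.187 = -9.4956, grad_y = 2*2*1.6296 = 6.5185
  x_3 = -1.187 - 0.05*-9.4956 = -0.7122
  y_3 = 1.6296 - 0.05*6.5185 = 1.3037
Step 4: grad_x = 2*4*-0.7122 = -5.6974, grad_y = 2*2*1.3037 = 5.2148
  x_4 = -0.7122 - 0.05*-5.6974 = -0.4273
  y_4 = 1.3037 - 0.05*5.2148 = 1.043
Step 5: grad_x = 2*4*-0.4273 = -3.4184, grad_y = 2*2*1.043 = 4.1719
  x_5 = -0.4273 - 0.05*-3.4184 = -0.2564
  y_5 = 1.043 - 0.05*4.1719 = 0.8344
f(-0.2564, 0.8344) = 4*(-0.2564)^2 + 2*0.8344^2 = 1.6553


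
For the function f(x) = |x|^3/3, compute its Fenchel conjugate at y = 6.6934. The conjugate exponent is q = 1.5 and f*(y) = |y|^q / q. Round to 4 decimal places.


The conjugate exponent q satisfies 1/p + 1/q = 1.
p = 3, so q = 3/(3 - 1) = 1.5
|y|^q = 6.6934^1.5 = 17.3169
f*(6.6934) = 17.3169 / 1.5 = 11.5446


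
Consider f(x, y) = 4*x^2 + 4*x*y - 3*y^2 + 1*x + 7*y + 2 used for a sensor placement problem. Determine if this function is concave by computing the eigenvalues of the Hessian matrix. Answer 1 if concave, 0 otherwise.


The Hessian of f(x,y) = 4*x^2 + 4*x*y - 3*y^2 + 1*x + 7*y + 2 is:
H = [[8, 4], [4, -6]]
Trace = 8 - 6 = 2
Determinant = 8*-6 - (4)^2 = -64
Discriminant = (2)^2 - 4*-64 = 260.0
Eigenvalues: lambda_1 = -7.0623, lambda_2 = 9.0623
The function is not concave.

0


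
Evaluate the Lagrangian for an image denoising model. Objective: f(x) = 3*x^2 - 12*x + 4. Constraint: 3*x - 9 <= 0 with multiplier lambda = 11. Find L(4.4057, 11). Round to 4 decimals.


Step 1: Evaluate f(x).
f(4.4057) = 3*4.4057^2 - 12*4.4057 + 4 = 9.3622
Step 2: Evaluate g(x).
g(4.4057) = 3*4.4057 - 9 = 4.2171
Step 3: Compute Lagrangian.
L = 9.3622 + 11*4.2171 = 55.7503


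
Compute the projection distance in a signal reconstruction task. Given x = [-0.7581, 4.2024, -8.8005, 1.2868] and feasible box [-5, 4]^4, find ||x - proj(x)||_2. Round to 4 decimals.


Project each component onto [-5, 4].
clip(-0.7581) = -0.7581, clip(4.2024) = 4.0, clip(-8.8005) = -5.0, clip(1.2868) = 1.2868
Projection = [-0.7581, 4.0, -5.0, 1.2868]
Squared diffs: [0.0, 0.041, 14.4438, 0.0]
Distance = sqrt(14.4848) = 3.8059


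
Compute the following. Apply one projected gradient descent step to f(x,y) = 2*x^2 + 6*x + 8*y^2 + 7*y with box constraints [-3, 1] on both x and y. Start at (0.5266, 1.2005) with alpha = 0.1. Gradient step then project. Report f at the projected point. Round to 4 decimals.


Step 1: Compute gradient at (0.5266, 1.2005).
grad_x = 2*2*0.5266 + 6 = 8.1064
grad_y = 2*8*1.2005 + 7 = 26.208
Step 2: Gradient step.
x_raw = 0.5266 - 0.1*8.1064 = -0.284
y_raw = 1.2005 - 0.1*26.208 = -1.4203
Step 3: Project onto [-3, 1].
x_proj = clip(-0.284) = -0.284
y_proj = clip(-1.4203) = -1.4203
Step 4: Evaluate f.
f(-0.284, -1.4203) = 4.653


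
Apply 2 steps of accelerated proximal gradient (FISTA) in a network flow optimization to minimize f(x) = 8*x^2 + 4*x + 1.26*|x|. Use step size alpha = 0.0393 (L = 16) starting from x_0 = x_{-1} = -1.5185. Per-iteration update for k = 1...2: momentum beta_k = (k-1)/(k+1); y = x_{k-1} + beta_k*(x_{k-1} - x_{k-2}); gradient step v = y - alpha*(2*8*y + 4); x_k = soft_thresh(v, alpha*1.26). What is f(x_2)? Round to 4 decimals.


FISTA on f(x) = 8*x^2 + 4*x + 1.26*|x|
L = 16, alpha = 0.0393
Iteration 1: beta = 0.0, y = -1.5185 + 0.0*(-1.5185 + 1.5185) = -1.5185
  grad(y) = -20.296, v = y - alpha*grad = -0.7209
  prox(v) = soft_thresh(-0.7209, 0.0495) = -0.6713
Iteration 2: beta = 0.3333, y = -0.6713 + 0.3333*(-0.6713 + 1.5185) = -0.389
  grad(y) = -2.2234, v = y - alpha*grad = -0.3016
  prox(v) = soft_thresh(-0.3016, 0.0495) = -0.2521
f(x_2) = 8*(-0.2521)^2 + 4*(-0.2521) + 1.26*|-0.2521| = -0.1824


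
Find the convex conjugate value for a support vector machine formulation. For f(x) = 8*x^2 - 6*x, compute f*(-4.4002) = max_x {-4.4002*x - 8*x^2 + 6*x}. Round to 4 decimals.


f*(y) = sup_x {y*x - a*x^2 - b*x} = sup_x {(y-b)*x - a*x^2}
FOC: (y - b) - 2a*x = 0 => x* = (y - b)/(2a)
x* = (-4.4002 + 6)/(2*8) = 0.1
f*(-4.4002) = (y-b)^2/(4a) = (-4.4002 + 6)^2/(4*8)
= 2.5594/32 = 0.08


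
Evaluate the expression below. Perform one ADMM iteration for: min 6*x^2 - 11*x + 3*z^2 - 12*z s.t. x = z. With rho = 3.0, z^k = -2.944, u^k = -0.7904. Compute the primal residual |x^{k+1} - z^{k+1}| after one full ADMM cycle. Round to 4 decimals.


ADMM iteration with rho = 3.0, z^k = -2.944, u^k = -0.7904
Step 1: x-update.
Minimize 6*x^2 - 11*x + (3.0/2)*(x + 2.944 - 0.7904)^2
FOC: (2*6 + 3.0)*x = 11 + 3.0*(-2.944 + 0.7904)
x^{k+1} = 0.3026
Step 2: z-update.
Minimize 3*z^2 - 12*z + (3.0/2)*(0.3026 - z - 0.7904)^2
FOC: (2*3 + 3.0)*z = 12 + 3.0*(0.3026 - 0.7904)
z^{k+1} = 1.1707
Step 3: u-update.
u^{k+1} = -0.7904 + 0.3026 - 1.1707 = -1.6585
Step 4: Primal residual = |0.3026 - 1.1707| = 0.8681


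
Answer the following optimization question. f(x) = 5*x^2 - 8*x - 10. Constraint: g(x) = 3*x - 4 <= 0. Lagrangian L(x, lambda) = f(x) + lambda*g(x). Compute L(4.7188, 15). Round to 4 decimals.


Step 1: Evaluate f(x).
f(4.7188) = 5*4.7188^2 - 8*4.7188 - 10 = 63.585
Step 2: Evaluate g(x).
g(4.7188) = 3*4.7188 - 4 = 10.1564
Step 3: Compute Lagrangian.
L = 63.585 + 15*10.1564 = 215.931


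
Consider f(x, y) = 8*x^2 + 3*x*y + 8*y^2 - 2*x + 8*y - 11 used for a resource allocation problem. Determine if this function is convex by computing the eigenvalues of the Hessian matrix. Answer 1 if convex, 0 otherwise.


The Hessian of f(x,y) = 8*x^2 + 3*x*y + 8*y^2 - 2*x + 8*y - 11 is:
H = [[16, 3], [3, 16]]
Trace = 16 + 16 = 32
Determinant = 16*16 - (3)^2 = 247
Discriminant = (32)^2 - 4*247 = 36.0
Eigenvalues: lambda_1 = 13.0, lambda_2 = 19.0
The function is convex.

1


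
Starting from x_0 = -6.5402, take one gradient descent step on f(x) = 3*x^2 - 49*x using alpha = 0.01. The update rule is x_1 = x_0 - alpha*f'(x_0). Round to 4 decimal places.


We compute the gradient at x_0 and apply the update.
f'(x) = 6*x - 49
f'(-6.5402) = 6*-6.5402 - 49 = -88.2412
x_1 = -6.5402 - 0.01*-88.2412 = -5.6578


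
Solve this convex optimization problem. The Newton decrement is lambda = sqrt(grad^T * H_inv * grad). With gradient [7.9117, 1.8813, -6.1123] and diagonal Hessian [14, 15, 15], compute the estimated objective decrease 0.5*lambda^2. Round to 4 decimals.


Step 1: H is diagonal, so H^(-1) * g = [0.5651, 0.1254, -0.4075].
Step 2: g^T H^(-1) g = sum_i g_i^2 / H_ii
  = (7.9117)^2/14 + (1.8813)^2/15 + (-6.1123)^2/15
  = 4.4711 + 0.236 + 2.4907 = 7.1977
Step 3: Objective decrease = 0.5 * g^T H^(-1) g = 3.5989


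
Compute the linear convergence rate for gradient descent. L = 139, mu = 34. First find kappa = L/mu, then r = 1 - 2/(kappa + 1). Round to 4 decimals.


Step 1: Compute the condition number.
kappa = L/mu = 139/34 = 4.0882
Step 2: Compute the convergence rate.
r = 1 - 2/(kappa + 1) = 1 - 2*mu/(L + mu) = (L - mu)/(L + mu) = 105/173 = 0.6069


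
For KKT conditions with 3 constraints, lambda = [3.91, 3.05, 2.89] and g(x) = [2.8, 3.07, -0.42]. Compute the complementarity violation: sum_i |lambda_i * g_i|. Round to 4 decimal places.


KKT complementary slackness check:
lambda_1 * g_1 = 3.91 * 2.8 = 10.948
lambda_2 * g_2 = 3.05 * 3.07 = 9.3635
lambda_3 * g_3 = 2.89 * -0.42 = -1.2138
Total violation = 10.948 + 9.3635 + 1.2138 = 21.5253


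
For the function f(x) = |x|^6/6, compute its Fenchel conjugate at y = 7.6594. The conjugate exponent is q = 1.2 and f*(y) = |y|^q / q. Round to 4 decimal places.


The conjugate exponent q satisfies 1/p + 1/q = 1.
p = 6, so q = 6/(6 - 1) = 1.2
|y|^q = 7.6594^1.2 = 11.5089
f*(7.6594) = 11.5089 / 1.2 = 9.5907


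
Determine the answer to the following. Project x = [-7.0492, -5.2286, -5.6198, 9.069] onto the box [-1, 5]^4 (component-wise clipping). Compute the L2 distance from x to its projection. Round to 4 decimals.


Project each component onto [-1, 5].
clip(-7.0492) = -1.0, clip(-5.2286) = -1.0, clip(-5.6198) = -1.0, clip(9.069) = 5.0
Projection = [-1.0, -1.0, -1.0, 5.0]
Squared diffs: [36.5928, 17.8811, 21.3426, 16.5568]
Distance = sqrt(92.3733) = 9.6111


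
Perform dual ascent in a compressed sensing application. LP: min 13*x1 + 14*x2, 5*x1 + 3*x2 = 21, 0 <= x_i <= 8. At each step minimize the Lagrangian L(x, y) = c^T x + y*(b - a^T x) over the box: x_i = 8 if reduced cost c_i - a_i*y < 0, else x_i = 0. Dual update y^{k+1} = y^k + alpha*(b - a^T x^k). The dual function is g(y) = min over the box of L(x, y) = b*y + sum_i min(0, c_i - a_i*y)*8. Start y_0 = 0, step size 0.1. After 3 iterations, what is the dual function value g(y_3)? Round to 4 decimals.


Dual ascent for LP: min 13*x1 + 14*x2, 5*x1 + 3*x2 = 21, 0 <= x_i <= 8
Step 1: y^k = 0.0, reduced costs: (13.0, 14.0)
  x^k = (0.0, 0.0), subgradient = b - a^T x = 21.0
  y^{k+1} = 0.0 + 0.1*21.0 = 2.1
Step 2: y^k = 2.1, reduced costs: (2.5, 7.7)
  x^k = (0.0, 0.0), subgradient = b - a^T x = 21.0
  y^{k+1} = 2.1 + 0.1*21.0 = 4.2
Step 3: y^k = 4.2, reduced costs: (-8.0, 1.4)
  x^k = (8.0, 0.0), subgradient = b - a^T x = -19.0
  y^{k+1} = 4.2 + 0.1*-19.0 = 2.3
Dual objective at y_3 = 2.3: reduced costs (1.5, 7.1), box minimizer x = (0.0, 0.0)
g(y_3) = b*y + (c1 - a1*y)*x1 + (c2 - a2*y)*x2 = 21*2.3 + 1.5*0.0 + 7.1*0.0 = 48.3 + 0.0 + 0.0 = 48.3


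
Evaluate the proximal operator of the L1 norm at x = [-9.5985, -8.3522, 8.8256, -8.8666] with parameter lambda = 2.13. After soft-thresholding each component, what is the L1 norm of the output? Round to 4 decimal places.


Soft-thresholding with lambda = 2.13:
prox(-9.5985) = sign(-9.5985)*max(|-9.5985| - 2.13, 0) = -7.4685
prox(-8.3522) = sign(-8.3522)*max(|-8.3522| - 2.13, 0) = -6.2222
prox(8.8256) = sign(8.8256)*max(|8.8256| - 2.13, 0) = 6.6956
prox(-8.8666) = sign(-8.8666)*max(|-8.8666| - 2.13, 0) = -6.7366
prox(x) = [-7.4685, -6.2222, 6.6956, -6.7366]
||prox(x)||_1 = 7.4685 + 6.2222 + 6.6956 + 6.7366 = 27.1229


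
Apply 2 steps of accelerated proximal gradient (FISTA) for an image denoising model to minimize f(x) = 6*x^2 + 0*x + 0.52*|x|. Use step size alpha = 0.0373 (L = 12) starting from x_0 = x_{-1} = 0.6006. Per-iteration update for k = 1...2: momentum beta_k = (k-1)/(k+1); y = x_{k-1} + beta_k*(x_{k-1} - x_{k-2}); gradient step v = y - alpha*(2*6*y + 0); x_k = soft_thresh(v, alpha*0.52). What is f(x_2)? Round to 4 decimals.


FISTA on f(x) = 6*x^2 + 0*x + 0.52*|x|
L = 12, alpha = 0.0373
Iteration 1: beta = 0.0, y = 0.6006 + 0.0*(0.6006 - 0.6006) = 0.6006
  grad(y) = 7.2072, v = y - alpha*grad = 0.3318
  prox(v) = soft_thresh(0.3318, 0.0194) = 0.3124
Iteration 2: beta = 0.3333, y = 0.3124 + 0.3333*(0.3124 - 0.6006) = 0.2163
  grad(y) = 2.5956, v = y - alpha*grad = 0.1195
  prox(v) = soft_thresh(0.1195, 0.0194) = 0.1001
f(x_2) = 6*0.1001^2 + 0*0.1001 + 0.52*|0.1001| = 0.1122


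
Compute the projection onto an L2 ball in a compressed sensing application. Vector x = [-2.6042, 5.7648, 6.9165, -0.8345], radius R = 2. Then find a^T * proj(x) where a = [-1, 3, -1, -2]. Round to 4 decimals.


Step 1: Compute ||x|| (intermediates to 6 decimals).
||x|| = sqrt((-2.6042)^2 + 5.7648^2 + 6.9165^2 + (-0.8345)^2) = 9.410055
Step 2: Project.
Since ||x|| > R, scale = R/||x|| = 2/9.410055 = 0.212539, proj(x) = scale * x
proj(x) = [-0.553494, 1.225245, 1.470026, -0.177364]
Step 3: Dot product.
a^T * proj(x) = -1*(-0.553494) + 3*1.225245 - 1*1.470026 - 2*(-0.177364) = 3.1139


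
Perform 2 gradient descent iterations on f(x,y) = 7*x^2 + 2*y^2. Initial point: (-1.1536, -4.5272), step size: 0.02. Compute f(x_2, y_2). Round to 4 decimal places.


Gradient descent on f(x,y) = 7*x^2 + 2*y^2.
Starting point: (-1.1536, -4.5272), alpha = 0.02
Step 1: grad_x = 2*7*-1.1536 = -16.1504, grad_y = 2*2*-4.5272 = -18.1088
  x_1 = -1.1536 - 0.02*-16.1504 = -0.8306
  y_1 = -4.5272 - 0.02*-18.1088 = -4.165
Step 2: grad_x = 2*7*-0.8306 = -11.6283, grad_y = 2*2*-4.165 = -16.6601
  x_2 = -0.8306 - 0.02*-11.6283 = -0.598
  y_2 = -4.165 - 0.02*-16.6601 = -3.8318
f(-0.598, -3.8318) = 7*(-0.598)^2 + 2*(-3.8318)^2 = 31.8692


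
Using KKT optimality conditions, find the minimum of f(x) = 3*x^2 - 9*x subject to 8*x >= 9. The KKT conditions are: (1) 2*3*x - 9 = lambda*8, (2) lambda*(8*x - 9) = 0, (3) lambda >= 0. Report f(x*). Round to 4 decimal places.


Step 1: Try lambda = 0 (constraint inactive).
Stationarity: 2*3*x - 9 = 0
x* = 9/(2*3) = 1.5
Check constraint: 8*1.5 = 12.0 >= 9 -- satisfied.
Step 2: Compute optimal value.
f(x*) = 3*1.5^2 - 9*1.5 = -6.75


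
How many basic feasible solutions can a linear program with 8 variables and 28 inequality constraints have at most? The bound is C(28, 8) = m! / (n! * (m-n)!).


Each vertex corresponds to some choice of n active constraints out of m, so the number of vertices is at most C(m, n) = m! / (n!(m-n)!).
m = 28, n = 8
Numerator: 28 * 27 * 26 * 25 * 24 * 23 * 22 * 21
Denominator: 8! = 40320
C(28, 8) = 3108105


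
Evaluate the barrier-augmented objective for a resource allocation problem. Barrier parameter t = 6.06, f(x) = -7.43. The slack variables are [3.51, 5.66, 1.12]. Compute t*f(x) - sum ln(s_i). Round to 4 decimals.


Step 1: Compute log-barrier.
ln values: [1.2556, 1.7334, 0.1133]
phi = -(1.2556 + 1.7334 + 0.1133) = -3.1024
Step 2: Compute augmented objective.
t*f(x) = 6.06*-7.43 = -45.0258
Total = -45.0258 - 3.1024 = -48.1282


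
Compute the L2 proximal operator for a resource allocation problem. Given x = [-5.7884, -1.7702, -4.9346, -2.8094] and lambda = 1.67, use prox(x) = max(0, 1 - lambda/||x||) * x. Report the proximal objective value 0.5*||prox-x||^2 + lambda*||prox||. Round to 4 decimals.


Step 1: Compute ||x||.
||x|| = 8.2995
Step 2: Compute scaling factor.
scale = max(0, 1 - 1.67/8.2995) = 0.7988
Step 3: prox(x) = [-4.6237, -1.414, -3.9417, -2.2441]
||prox(x)|| = 6.6295
Step 4: Proximal objective.
0.5*||prox-x||^2 = 1.3945
lambda*||prox|| = 11.0713
Total = 12.4658


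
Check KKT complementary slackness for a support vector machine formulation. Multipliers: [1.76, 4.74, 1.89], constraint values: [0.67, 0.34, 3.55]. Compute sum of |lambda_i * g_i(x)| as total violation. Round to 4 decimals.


KKT complementary slackness check:
lambda_1 * g_1 = 1.76 * 0.67 = 1.1792
lambda_2 * g_2 = 4.74 * 0.34 = 1.6116
lambda_3 * g_3 = 1.89 * 3.55 = 6.7095
Total violation = 1.1792 + 1.6116 + 6.7095 = 9.5003


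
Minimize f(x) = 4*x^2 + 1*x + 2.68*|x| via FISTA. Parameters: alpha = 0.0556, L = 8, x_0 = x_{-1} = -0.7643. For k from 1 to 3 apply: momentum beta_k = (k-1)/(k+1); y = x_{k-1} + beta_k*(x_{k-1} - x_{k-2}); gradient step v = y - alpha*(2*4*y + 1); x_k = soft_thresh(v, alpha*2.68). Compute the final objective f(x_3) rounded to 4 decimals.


FISTA on f(x) = 4*x^2 + 1*x + 2.68*|x|
L = 8, alpha = 0.0556
Iteration 1: beta = 0.0, y = -0.7643 + 0.0*(-0.7643 + 0.7643) = -0.7643
  grad(y) = -5.1144, v = y - alpha*grad = -0.4799
  prox(v) = soft_thresh(-0.4799, 0.149) = -0.3309
Iteration 2: beta = 0.3333, y = -0.3309 + 0.3333*(-0.3309 + 0.7643) = -0.1865
  grad(y) = -0.4918, v = y - alpha*grad = -0.1591
  prox(v) = soft_thresh(-0.1591, 0.149) = -0.0101
Iteration 3: beta = 0.5, y = -0.0101 + 0.5*(-0.0101 + 0.3309) = 0.1503
  grad(y) = 2.2022, v = y - alpha*grad = 0.0278
  prox(v) = soft_thresh(0.0278, 0.149) = 0.0
f(x_3) = 4*0.0^2 + 1*0.0 + 2.68*|0.0| = 0.0
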